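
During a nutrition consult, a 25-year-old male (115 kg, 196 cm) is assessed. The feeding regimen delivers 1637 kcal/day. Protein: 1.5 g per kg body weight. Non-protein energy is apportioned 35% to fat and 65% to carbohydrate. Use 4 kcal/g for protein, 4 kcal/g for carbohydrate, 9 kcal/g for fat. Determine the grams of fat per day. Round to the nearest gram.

37 g/day

Protein = 1.5 × 115 = 172.5 g → 172.5 × 4 = 690 kcal.
Non-protein calories = 1637 − 690 = 947 kcal.
Fat: 35% × 947 = 331.45 kcal; carbohydrate: 615.55 kcal.
Fat: 331.45 kcal ÷ 9 kcal/g = 36.8278 g.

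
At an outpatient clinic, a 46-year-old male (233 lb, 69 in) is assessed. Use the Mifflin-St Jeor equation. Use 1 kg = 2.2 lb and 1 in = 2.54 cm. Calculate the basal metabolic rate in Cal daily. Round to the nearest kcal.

Convert to metric: weight = 233 ÷ 2.2 = 105.9091 kg; height = 69 × 2.54 = 175.26 cm.
Mifflin-St Jeor (male): BMR = 10(105.9091) + 6.25(175.26) − 5(46) + 5 = 1059.0909 + 1095.375 − 230 + 5 = 1929.4659 kcal/day.

1929 Cal daily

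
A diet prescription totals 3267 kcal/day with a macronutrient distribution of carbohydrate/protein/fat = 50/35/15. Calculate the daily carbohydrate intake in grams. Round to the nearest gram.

408 g/day

Carbohydrate energy = 50% × 3267 = 1633.5 kcal.
At 4 kcal/g: 1633.5 ÷ 4 = 408.375 g.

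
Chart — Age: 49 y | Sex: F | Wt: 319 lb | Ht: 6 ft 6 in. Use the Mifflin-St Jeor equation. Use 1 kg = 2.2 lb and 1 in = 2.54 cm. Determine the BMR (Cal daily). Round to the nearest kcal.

Convert to metric: weight = 319 ÷ 2.2 = 145 kg; height = (6×12 + 6) × 2.54 = 78 × 2.54 = 198.12 cm.
Mifflin-St Jeor (female): BMR = 10(145) + 6.25(198.12) − 5(49) − 161 = 1450 + 1238.25 − 245 − 161 = 2282.25 kcal/day.

2282 Cal daily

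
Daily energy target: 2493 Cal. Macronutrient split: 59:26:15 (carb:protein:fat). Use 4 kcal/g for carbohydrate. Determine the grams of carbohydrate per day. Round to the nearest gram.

Carbohydrate energy = 59% × 2493 = 1470.87 kcal.
At 4 kcal/g: 1470.87 ÷ 4 = 367.7175 g.

368 g/day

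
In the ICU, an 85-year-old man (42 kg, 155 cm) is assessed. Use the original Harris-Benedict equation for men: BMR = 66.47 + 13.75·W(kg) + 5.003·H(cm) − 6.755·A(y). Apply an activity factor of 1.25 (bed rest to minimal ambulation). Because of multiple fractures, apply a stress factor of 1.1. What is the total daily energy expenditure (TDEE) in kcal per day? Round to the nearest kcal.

Harris-Benedict: BMR = 66.47 + 13.75(42) + 5.003(155) − 6.755(85) = 845.26 kcal/day.
TEE = BMR × activity factor = 845.26 × 1.25 = 1056.575 kcal/day.
Apply stress factor: 1056.575 × 1.1 = 1162.2325 kcal/day.

1162 kcal per day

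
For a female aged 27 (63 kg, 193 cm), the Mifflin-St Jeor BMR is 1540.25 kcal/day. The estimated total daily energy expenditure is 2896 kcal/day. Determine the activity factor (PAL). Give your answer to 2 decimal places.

1.88

Activity factor = TEE ÷ BMR = 2896 ÷ 1540.25 = 1.88.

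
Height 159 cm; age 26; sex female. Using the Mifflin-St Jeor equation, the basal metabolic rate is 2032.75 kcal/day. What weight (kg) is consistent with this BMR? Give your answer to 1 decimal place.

2032.75 = 10·W + 6.25(159) − 5(26) − 161
10·W = 2032.75 − 702.75 = 1330, so W = 133 kg.

133.0 kg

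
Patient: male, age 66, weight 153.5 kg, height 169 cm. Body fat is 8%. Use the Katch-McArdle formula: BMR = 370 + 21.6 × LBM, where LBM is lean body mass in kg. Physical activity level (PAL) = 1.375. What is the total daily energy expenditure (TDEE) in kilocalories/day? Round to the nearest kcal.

4703 kilocalories/day

LBM = 153.5 × (1 − 0.08) = 141.22 kg. Katch-McArdle: BMR = 370 + 21.6 × 141.22 = 3420.352 kcal/day.
TEE = BMR × activity factor = 3420.352 × 1.375 = 4702.984 kcal/day.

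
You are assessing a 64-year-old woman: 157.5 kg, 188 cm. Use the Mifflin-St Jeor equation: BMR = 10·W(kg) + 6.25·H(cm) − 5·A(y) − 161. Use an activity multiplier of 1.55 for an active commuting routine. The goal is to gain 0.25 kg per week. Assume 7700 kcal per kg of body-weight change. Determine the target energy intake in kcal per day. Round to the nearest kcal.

3792 kcal per day

Mifflin-St Jeor (female): BMR = 10(157.5) + 6.25(188) − 5(64) − 161 = 1575 + 1175 − 320 − 161 = 2269 kcal/day.
TEE = 2269 × 1.55 = 3516.95 kcal/day.
Required daily surplus = 0.25 × 7700 ÷ 7 = 275 kcal/day.
Target intake = 3516.95 + 275 = 3791.95 kcal/day.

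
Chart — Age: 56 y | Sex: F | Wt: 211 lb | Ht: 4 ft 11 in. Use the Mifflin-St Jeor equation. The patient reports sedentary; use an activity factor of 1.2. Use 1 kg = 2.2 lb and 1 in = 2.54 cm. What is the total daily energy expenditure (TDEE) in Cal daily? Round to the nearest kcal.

Convert to metric: weight = 211 ÷ 2.2 = 95.9091 kg; height = (4×12 + 11) × 2.54 = 59 × 2.54 = 149.86 cm.
Mifflin-St Jeor (female): BMR = 10(95.9091) + 6.25(149.86) − 5(56) − 161 = 959.0909 + 936.625 − 280 − 161 = 1454.7159 kcal/day.
TEE = BMR × activity factor = 1454.7159 × 1.2 = 1745.6591 kcal/day.

1746 Cal daily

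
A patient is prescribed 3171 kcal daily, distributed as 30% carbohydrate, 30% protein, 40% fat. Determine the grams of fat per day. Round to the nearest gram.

141 g/day

Fat energy = 40% × 3171 = 1268.4 kcal.
At 9 kcal/g: 1268.4 ÷ 9 = 140.9333 g.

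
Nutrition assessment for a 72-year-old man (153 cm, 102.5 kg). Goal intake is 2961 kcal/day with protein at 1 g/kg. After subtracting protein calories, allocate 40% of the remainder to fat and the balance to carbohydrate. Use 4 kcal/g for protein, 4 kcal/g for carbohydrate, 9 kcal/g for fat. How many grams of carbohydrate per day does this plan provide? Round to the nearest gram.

383 g/day

Protein = 1 × 102.5 = 102.5 g → 102.5 × 4 = 410 kcal.
Non-protein calories = 2961 − 410 = 2551 kcal.
Fat: 40% × 2551 = 1020.4 kcal; carbohydrate: 1530.6 kcal.
Carbohydrate: 1530.6 kcal ÷ 4 kcal/g = 382.65 g.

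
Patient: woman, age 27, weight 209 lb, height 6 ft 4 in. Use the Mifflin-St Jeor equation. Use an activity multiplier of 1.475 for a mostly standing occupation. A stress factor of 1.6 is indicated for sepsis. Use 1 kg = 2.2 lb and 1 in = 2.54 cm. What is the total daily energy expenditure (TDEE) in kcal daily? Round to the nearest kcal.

4391 kcal daily

Convert to metric: weight = 209 ÷ 2.2 = 95 kg; height = (6×12 + 4) × 2.54 = 76 × 2.54 = 193.04 cm.
Mifflin-St Jeor (female): BMR = 10(95) + 6.25(193.04) − 5(27) − 161 = 950 + 1206.5 − 135 − 161 = 1860.5 kcal/day.
TEE = BMR × activity factor = 1860.5 × 1.475 = 2744.2375 kcal/day.
Apply stress factor: 2744.2375 × 1.6 = 4390.78 kcal/day.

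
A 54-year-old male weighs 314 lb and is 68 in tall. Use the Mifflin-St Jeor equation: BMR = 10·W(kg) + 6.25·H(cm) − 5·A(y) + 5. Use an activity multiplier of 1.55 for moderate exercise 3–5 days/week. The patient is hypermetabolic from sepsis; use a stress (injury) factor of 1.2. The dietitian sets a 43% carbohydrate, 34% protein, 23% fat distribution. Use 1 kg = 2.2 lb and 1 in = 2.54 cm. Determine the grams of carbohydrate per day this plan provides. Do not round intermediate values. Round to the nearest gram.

Convert to metric: weight = 314 ÷ 2.2 = 142.7273 kg; height = 68 × 2.54 = 172.72 cm.
Mifflin-St Jeor (male): BMR = 10(142.7273) + 6.25(172.72) − 5(54) + 5 = 1427.2727 + 1079.5 − 270 + 5 = 2241.7727 kcal/day.
TEE = 2241.7727 × 1.55 = 3474.7477 kcal/day.
With stress factor 1.2: 3474.7477 × 1.2 = 4169.6973 kcal/day.
Carbohydrate energy = 43% × 4169.6973 = 1792.9698 kcal.
Carbohydrate = 1792.9698 ÷ 4 kcal/g = 448.2425 g.

448 g/day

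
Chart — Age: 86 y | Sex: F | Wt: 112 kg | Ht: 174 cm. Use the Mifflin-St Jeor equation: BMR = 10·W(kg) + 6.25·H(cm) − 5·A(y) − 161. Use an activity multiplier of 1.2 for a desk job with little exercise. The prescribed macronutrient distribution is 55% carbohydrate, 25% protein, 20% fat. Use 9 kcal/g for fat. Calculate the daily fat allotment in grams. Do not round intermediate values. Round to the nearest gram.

Mifflin-St Jeor (female): BMR = 10(112) + 6.25(174) − 5(86) − 161 = 1120 + 1087.5 − 430 − 161 = 1616.5 kcal/day.
TEE = 1616.5 × 1.2 = 1939.8 kcal/day.
Fat energy = 20% × 1939.8 = 387.96 kcal.
Fat = 387.96 ÷ 9 kcal/g = 43.1067 g.

43 g/day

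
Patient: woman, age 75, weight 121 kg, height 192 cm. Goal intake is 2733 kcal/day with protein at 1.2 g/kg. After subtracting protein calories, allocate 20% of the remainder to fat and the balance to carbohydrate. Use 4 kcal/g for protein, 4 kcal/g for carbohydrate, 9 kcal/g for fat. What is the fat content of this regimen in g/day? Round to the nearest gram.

Protein = 1.2 × 121 = 145.2 g → 145.2 × 4 = 580.8 kcal.
Non-protein calories = 2733 − 580.8 = 2152.2 kcal.
Fat: 20% × 2152.2 = 430.44 kcal; carbohydrate: 1721.76 kcal.
Fat: 430.44 kcal ÷ 9 kcal/g = 47.8267 g.

48 g/day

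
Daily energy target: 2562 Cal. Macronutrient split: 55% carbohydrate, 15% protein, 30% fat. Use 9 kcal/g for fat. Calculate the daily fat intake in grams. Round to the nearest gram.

Fat energy = 30% × 2562 = 768.6 kcal.
At 9 kcal/g: 768.6 ÷ 9 = 85.4 g.

85 g/day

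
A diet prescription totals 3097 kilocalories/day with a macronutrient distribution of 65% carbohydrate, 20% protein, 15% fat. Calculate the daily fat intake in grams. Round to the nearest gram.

52 g/day

Fat energy = 15% × 3097 = 464.55 kcal.
At 9 kcal/g: 464.55 ÷ 9 = 51.6167 g.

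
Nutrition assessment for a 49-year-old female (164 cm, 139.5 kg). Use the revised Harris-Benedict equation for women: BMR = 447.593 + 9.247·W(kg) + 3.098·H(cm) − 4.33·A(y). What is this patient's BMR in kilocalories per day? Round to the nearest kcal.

Harris-Benedict: BMR = 447.593 + 9.247(139.5) + 3.098(164) − 4.33(49) = 2033.4515 kcal/day.

2033 kilocalories per day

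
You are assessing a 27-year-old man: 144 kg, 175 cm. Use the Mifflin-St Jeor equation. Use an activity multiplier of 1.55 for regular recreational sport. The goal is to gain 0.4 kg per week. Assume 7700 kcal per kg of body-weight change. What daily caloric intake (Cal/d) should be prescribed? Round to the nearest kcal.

4166 Cal/d

Mifflin-St Jeor (male): BMR = 10(144) + 6.25(175) − 5(27) + 5 = 1440 + 1093.75 − 135 + 5 = 2403.75 kcal/day.
TEE = 2403.75 × 1.55 = 3725.8125 kcal/day.
Required daily surplus = 0.4 × 7700 ÷ 7 = 440 kcal/day.
Target intake = 3725.8125 + 440 = 4165.8125 kcal/day.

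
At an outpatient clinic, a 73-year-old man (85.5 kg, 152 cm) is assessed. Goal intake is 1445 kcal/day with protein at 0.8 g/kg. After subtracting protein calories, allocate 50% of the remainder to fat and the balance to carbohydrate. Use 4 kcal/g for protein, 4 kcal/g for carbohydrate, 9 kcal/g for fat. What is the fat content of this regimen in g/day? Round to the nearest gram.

Protein = 0.8 × 85.5 = 68.4 g → 68.4 × 4 = 273.6 kcal.
Non-protein calories = 1445 − 273.6 = 1171.4 kcal.
Fat: 50% × 1171.4 = 585.7 kcal; carbohydrate: 585.7 kcal.
Fat: 585.7 kcal ÷ 9 kcal/g = 65.0778 g.

65 g/day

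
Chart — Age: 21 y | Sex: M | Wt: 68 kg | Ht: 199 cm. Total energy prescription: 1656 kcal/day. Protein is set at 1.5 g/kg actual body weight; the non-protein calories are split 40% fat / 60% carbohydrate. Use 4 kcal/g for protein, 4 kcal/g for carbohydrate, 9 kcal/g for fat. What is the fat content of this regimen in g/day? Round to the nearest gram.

55 g/day

Protein = 1.5 × 68 = 102 g → 102 × 4 = 408 kcal.
Non-protein calories = 1656 − 408 = 1248 kcal.
Fat: 40% × 1248 = 499.2 kcal; carbohydrate: 748.8 kcal.
Fat: 499.2 kcal ÷ 9 kcal/g = 55.4667 g.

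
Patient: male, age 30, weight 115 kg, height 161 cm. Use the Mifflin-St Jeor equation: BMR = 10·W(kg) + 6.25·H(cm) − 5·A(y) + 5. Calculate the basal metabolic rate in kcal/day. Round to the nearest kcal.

2011 kcal/day

Mifflin-St Jeor (male): BMR = 10(115) + 6.25(161) − 5(30) + 5 = 1150 + 1006.25 − 150 + 5 = 2011.25 kcal/day.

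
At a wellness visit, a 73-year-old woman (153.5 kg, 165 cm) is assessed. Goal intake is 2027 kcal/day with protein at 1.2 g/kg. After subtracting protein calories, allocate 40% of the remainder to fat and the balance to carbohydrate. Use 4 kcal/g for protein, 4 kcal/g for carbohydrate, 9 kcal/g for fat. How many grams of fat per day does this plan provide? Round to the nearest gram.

57 g/day

Protein = 1.2 × 153.5 = 184.2 g → 184.2 × 4 = 736.8 kcal.
Non-protein calories = 2027 − 736.8 = 1290.2 kcal.
Fat: 40% × 1290.2 = 516.08 kcal; carbohydrate: 774.12 kcal.
Fat: 516.08 kcal ÷ 9 kcal/g = 57.3422 g.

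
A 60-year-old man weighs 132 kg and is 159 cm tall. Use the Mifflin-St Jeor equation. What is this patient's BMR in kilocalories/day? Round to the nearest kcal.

Mifflin-St Jeor (male): BMR = 10(132) + 6.25(159) − 5(60) + 5 = 1320 + 993.75 − 300 + 5 = 2018.75 kcal/day.

2019 kilocalories/day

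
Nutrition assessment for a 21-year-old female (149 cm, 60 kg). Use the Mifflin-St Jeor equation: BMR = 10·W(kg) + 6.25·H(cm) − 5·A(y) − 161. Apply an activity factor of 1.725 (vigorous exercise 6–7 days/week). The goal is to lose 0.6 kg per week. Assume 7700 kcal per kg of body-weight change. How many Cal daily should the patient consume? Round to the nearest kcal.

Mifflin-St Jeor (female): BMR = 10(60) + 6.25(149) − 5(21) − 161 = 600 + 931.25 − 105 − 161 = 1265.25 kcal/day.
TEE = 1265.25 × 1.725 = 2182.5563 kcal/day.
Required daily deficit = 0.6 × 7700 ÷ 7 = 660 kcal/day.
Target intake = 2182.5563 − 660 = 1522.5563 kcal/day.

1523 Cal daily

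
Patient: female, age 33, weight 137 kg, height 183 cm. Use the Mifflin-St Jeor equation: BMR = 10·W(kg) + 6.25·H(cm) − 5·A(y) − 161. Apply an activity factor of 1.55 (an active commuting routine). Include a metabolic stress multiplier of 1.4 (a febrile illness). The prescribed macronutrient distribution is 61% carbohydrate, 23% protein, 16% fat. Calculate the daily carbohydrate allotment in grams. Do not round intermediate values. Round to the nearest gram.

724 g/day

Mifflin-St Jeor (female): BMR = 10(137) + 6.25(183) − 5(33) − 161 = 1370 + 1143.75 − 165 − 161 = 2187.75 kcal/day.
TEE = 2187.75 × 1.55 = 3391.0125 kcal/day.
With stress factor 1.4: 3391.0125 × 1.4 = 4747.4175 kcal/day.
Carbohydrate energy = 61% × 4747.4175 = 2895.9247 kcal.
Carbohydrate = 2895.9247 ÷ 4 kcal/g = 723.9812 g.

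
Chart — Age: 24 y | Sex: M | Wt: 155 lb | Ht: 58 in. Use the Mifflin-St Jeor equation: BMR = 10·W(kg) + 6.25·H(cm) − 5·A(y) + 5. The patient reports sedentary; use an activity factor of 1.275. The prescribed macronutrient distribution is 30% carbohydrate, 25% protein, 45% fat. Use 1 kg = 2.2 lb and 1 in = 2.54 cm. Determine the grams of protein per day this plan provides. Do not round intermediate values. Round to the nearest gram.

120 g/day

Convert to metric: weight = 155 ÷ 2.2 = 70.4545 kg; height = 58 × 2.54 = 147.32 cm.
Mifflin-St Jeor (male): BMR = 10(70.4545) + 6.25(147.32) − 5(24) + 5 = 704.5455 + 920.75 − 120 + 5 = 1510.2955 kcal/day.
TEE = 1510.2955 × 1.275 = 1925.6267 kcal/day.
Protein energy = 25% × 1925.6267 = 481.4067 kcal.
Protein = 481.4067 ÷ 4 kcal/g = 120.3517 g.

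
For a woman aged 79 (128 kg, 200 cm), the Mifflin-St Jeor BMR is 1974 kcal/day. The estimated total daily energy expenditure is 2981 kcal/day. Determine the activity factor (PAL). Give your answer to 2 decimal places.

1.51

Activity factor = TEE ÷ BMR = 2981 ÷ 1974 = 1.51.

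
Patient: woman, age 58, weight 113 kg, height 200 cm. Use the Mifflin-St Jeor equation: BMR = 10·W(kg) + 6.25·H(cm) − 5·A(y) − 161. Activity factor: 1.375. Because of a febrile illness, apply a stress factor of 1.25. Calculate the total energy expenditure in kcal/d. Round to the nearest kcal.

3315 kcal/d

Mifflin-St Jeor (female): BMR = 10(113) + 6.25(200) − 5(58) − 161 = 1130 + 1250 − 290 − 161 = 1929 kcal/day.
TEE = BMR × activity factor = 1929 × 1.375 = 2652.375 kcal/day.
Apply stress factor: 2652.375 × 1.25 = 3315.4688 kcal/day.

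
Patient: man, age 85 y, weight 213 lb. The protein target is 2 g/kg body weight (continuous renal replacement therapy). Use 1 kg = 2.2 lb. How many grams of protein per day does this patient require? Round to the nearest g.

194 g/day

Weight in kg = 213 ÷ 2.2 = 96.8182 kg.
Protein = 2 g/kg × 96.8182 kg = 193.6364 g/day.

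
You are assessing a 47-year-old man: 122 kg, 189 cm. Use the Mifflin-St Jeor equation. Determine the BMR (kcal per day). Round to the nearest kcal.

2171 kcal per day

Mifflin-St Jeor (male): BMR = 10(122) + 6.25(189) − 5(47) + 5 = 1220 + 1181.25 − 235 + 5 = 2171.25 kcal/day.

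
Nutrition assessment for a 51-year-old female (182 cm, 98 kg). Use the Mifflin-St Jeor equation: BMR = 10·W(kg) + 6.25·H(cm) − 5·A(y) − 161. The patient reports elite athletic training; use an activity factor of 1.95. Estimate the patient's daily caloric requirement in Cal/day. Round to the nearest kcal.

3318 Cal/day

Mifflin-St Jeor (female): BMR = 10(98) + 6.25(182) − 5(51) − 161 = 980 + 1137.5 − 255 − 161 = 1701.5 kcal/day.
TEE = BMR × activity factor = 1701.5 × 1.95 = 3317.925 kcal/day.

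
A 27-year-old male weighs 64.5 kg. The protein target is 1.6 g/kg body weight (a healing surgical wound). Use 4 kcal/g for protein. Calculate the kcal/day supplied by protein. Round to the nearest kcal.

413 kcal/day

Protein = 1.6 g/kg × 64.5 kg = 103.2 g/day.
Protein energy = 103.2 g × 4 kcal/g = 412.8 kcal/day.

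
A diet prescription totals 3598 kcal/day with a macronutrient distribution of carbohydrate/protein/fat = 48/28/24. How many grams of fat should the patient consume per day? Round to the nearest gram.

Fat energy = 24% × 3598 = 863.52 kcal.
At 9 kcal/g: 863.52 ÷ 9 = 95.9467 g.

96 g/day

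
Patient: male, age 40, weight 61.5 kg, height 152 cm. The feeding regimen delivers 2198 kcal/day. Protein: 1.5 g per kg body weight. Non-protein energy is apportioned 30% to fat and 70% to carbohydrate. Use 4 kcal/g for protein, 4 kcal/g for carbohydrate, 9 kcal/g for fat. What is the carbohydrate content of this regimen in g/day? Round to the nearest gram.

Protein = 1.5 × 61.5 = 92.25 g → 92.25 × 4 = 369 kcal.
Non-protein calories = 2198 − 369 = 1829 kcal.
Fat: 30% × 1829 = 548.7 kcal; carbohydrate: 1280.3 kcal.
Carbohydrate: 1280.3 kcal ÷ 4 kcal/g = 320.075 g.

320 g/day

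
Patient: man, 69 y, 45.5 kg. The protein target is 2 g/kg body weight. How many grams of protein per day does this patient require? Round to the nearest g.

91 g/day

Protein = 2 g/kg × 45.5 kg = 91 g/day.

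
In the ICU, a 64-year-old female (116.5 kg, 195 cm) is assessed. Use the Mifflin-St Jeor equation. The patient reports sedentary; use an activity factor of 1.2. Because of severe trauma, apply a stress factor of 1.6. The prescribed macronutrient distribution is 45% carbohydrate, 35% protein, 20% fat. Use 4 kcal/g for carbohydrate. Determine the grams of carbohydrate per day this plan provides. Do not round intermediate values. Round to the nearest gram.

411 g/day

Mifflin-St Jeor (female): BMR = 10(116.5) + 6.25(195) − 5(64) − 161 = 1165 + 1218.75 − 320 − 161 = 1902.75 kcal/day.
TEE = 1902.75 × 1.2 = 2283.3 kcal/day.
With stress factor 1.6: 2283.3 × 1.6 = 3653.28 kcal/day.
Carbohydrate energy = 45% × 3653.28 = 1643.976 kcal.
Carbohydrate = 1643.976 ÷ 4 kcal/g = 410.994 g.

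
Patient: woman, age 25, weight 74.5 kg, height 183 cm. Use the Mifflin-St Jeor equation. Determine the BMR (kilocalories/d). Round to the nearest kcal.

Mifflin-St Jeor (female): BMR = 10(74.5) + 6.25(183) − 5(25) − 161 = 745 + 1143.75 − 125 − 161 = 1602.75 kcal/day.

1603 kilocalories/d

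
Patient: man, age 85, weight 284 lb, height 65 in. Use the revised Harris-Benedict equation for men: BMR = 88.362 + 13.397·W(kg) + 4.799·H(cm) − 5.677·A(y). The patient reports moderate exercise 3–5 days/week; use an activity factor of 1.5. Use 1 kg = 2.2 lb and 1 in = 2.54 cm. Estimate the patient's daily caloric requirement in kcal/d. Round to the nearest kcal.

Convert to metric: weight = 284 ÷ 2.2 = 129.0909 kg; height = 65 × 2.54 = 165.1 cm.
Harris-Benedict: BMR = 88.362 + 13.397(129.0909) + 4.799(165.1) − 5.677(85) = 2127.5628 kcal/day.
TEE = BMR × activity factor = 2127.5628 × 1.5 = 3191.3442 kcal/day.

3191 kcal/d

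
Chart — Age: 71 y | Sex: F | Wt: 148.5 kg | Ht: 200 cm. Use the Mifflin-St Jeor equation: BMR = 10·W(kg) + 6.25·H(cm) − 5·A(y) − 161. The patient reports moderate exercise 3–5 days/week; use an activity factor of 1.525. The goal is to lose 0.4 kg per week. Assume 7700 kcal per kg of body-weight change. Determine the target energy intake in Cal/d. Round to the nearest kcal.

Mifflin-St Jeor (female): BMR = 10(148.5) + 6.25(200) − 5(71) − 161 = 1485 + 1250 − 355 − 161 = 2219 kcal/day.
TEE = 2219 × 1.525 = 3383.975 kcal/day.
Required daily deficit = 0.4 × 7700 ÷ 7 = 440 kcal/day.
Target intake = 3383.975 − 440 = 2943.975 kcal/day.

2944 Cal/d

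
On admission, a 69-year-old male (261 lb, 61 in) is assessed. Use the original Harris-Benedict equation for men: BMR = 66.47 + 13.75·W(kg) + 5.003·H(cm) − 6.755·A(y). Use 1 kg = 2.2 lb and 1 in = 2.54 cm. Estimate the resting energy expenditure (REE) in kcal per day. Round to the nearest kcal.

Convert to metric: weight = 261 ÷ 2.2 = 118.6364 kg; height = 61 × 2.54 = 154.94 cm.
Harris-Benedict: BMR = 66.47 + 13.75(118.6364) + 5.003(154.94) − 6.755(69) = 2006.7898 kcal/day.

2007 kcal per day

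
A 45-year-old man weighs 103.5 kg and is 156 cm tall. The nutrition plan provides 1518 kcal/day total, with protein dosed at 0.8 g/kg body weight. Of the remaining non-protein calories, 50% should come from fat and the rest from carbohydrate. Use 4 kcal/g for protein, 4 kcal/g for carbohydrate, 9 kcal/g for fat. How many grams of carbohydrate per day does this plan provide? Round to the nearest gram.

Protein = 0.8 × 103.5 = 82.8 g → 82.8 × 4 = 331.2 kcal.
Non-protein calories = 1518 − 331.2 = 1186.8 kcal.
Fat: 50% × 1186.8 = 593.4 kcal; carbohydrate: 593.4 kcal.
Carbohydrate: 593.4 kcal ÷ 4 kcal/g = 148.35 g.

148 g/day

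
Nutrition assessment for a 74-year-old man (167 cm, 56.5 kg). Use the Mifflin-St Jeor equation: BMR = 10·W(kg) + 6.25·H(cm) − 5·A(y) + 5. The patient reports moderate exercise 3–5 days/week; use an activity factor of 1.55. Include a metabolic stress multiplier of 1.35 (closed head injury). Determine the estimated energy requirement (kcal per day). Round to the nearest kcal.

Mifflin-St Jeor (male): BMR = 10(56.5) + 6.25(167) − 5(74) + 5 = 565 + 1043.75 − 370 + 5 = 1243.75 kcal/day.
TEE = BMR × activity factor = 1243.75 × 1.55 = 1927.8125 kcal/day.
Apply stress factor: 1927.8125 × 1.35 = 2602.5469 kcal/day.

2603 kcal per day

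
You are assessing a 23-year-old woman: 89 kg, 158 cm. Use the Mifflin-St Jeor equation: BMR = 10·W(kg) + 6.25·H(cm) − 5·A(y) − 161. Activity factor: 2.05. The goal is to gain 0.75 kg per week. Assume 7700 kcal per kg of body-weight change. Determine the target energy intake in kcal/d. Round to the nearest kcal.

Mifflin-St Jeor (female): BMR = 10(89) + 6.25(158) − 5(23) − 161 = 890 + 987.5 − 115 − 161 = 1601.5 kcal/day.
TEE = 1601.5 × 2.05 = 3283.075 kcal/day.
Required daily surplus = 0.75 × 7700 ÷ 7 = 825 kcal/day.
Target intake = 3283.075 + 825 = 4108.075 kcal/day.

4108 kcal/d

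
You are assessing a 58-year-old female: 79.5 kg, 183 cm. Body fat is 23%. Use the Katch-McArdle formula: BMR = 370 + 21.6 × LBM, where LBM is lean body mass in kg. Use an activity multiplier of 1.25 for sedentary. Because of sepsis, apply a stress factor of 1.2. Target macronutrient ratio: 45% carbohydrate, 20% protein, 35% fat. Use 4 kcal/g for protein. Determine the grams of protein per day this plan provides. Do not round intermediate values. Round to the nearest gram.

LBM = 79.5 × (1 − 0.23) = 61.215 kg. Katch-McArdle: BMR = 370 + 21.6 × 61.215 = 1692.244 kcal/day.
TEE = 1692.244 × 1.25 = 2115.305 kcal/day.
With stress factor 1.2: 2115.305 × 1.2 = 2538.366 kcal/day.
Protein energy = 20% × 2538.366 = 507.6732 kcal.
Protein = 507.6732 ÷ 4 kcal/g = 126.9183 g.

127 g/day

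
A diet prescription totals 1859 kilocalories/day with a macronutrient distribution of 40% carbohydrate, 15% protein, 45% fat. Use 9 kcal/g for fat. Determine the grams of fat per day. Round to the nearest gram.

93 g/day

Fat energy = 45% × 1859 = 836.55 kcal.
At 9 kcal/g: 836.55 ÷ 9 = 92.95 g.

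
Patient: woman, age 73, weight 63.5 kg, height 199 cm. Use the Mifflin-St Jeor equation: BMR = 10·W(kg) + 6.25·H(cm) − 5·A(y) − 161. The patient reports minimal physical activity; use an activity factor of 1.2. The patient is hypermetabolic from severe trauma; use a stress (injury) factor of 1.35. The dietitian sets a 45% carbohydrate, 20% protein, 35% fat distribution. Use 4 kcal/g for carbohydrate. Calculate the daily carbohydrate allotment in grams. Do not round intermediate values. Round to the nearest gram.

Mifflin-St Jeor (female): BMR = 10(63.5) + 6.25(199) − 5(73) − 161 = 635 + 1243.75 − 365 − 161 = 1352.75 kcal/day.
TEE = 1352.75 × 1.2 = 1623.3 kcal/day.
With stress factor 1.35: 1623.3 × 1.35 = 2191.455 kcal/day.
Carbohydrate energy = 45% × 2191.455 = 986.1548 kcal.
Carbohydrate = 986.1548 ÷ 4 kcal/g = 246.5387 g.

247 g/day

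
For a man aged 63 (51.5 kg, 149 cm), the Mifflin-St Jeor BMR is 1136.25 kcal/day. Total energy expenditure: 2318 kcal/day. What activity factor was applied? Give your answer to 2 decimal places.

2.04

Activity factor = TEE ÷ BMR = 2318 ÷ 1136.25 = 2.04.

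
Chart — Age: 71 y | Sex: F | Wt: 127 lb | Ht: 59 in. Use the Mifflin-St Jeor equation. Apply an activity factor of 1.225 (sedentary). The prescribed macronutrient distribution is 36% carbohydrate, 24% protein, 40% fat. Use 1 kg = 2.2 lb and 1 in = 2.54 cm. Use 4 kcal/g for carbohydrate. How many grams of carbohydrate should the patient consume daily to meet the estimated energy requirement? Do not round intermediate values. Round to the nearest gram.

110 g/day

Convert to metric: weight = 127 ÷ 2.2 = 57.7273 kg; height = 59 × 2.54 = 149.86 cm.
Mifflin-St Jeor (female): BMR = 10(57.7273) + 6.25(149.86) − 5(71) − 161 = 577.2727 + 936.625 − 355 − 161 = 997.8977 kcal/day.
TEE = 997.8977 × 1.225 = 1222.4247 kcal/day.
Carbohydrate energy = 36% × 1222.4247 = 440.0729 kcal.
Carbohydrate = 440.0729 ÷ 4 kcal/g = 110.0182 g.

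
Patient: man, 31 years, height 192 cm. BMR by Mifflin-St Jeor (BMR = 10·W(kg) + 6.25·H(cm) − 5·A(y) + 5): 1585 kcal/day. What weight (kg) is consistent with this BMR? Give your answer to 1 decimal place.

53.5 kg

1585 = 10·W + 6.25(192) − 5(31) + 5
10·W = 1585 − 1050 = 535, so W = 53.5 kg.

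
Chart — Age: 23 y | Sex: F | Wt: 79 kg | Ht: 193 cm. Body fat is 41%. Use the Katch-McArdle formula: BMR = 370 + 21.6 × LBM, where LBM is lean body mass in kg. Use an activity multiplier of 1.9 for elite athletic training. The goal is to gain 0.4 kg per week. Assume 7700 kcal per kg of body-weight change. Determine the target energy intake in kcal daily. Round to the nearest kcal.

3056 kcal daily

LBM = 79 × (1 − 0.41) = 46.61 kg. Katch-McArdle: BMR = 370 + 21.6 × 46.61 = 1376.776 kcal/day.
TEE = 1376.776 × 1.9 = 2615.8744 kcal/day.
Required daily surplus = 0.4 × 7700 ÷ 7 = 440 kcal/day.
Target intake = 2615.8744 + 440 = 3055.8744 kcal/day.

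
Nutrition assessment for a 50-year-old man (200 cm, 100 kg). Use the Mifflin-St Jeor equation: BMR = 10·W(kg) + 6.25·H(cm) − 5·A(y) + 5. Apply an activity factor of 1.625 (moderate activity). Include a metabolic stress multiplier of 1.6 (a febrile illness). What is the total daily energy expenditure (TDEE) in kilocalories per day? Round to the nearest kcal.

5213 kilocalories per day

Mifflin-St Jeor (male): BMR = 10(100) + 6.25(200) − 5(50) + 5 = 1000 + 1250 − 250 + 5 = 2005 kcal/day.
TEE = BMR × activity factor = 2005 × 1.625 = 3258.125 kcal/day.
Apply stress factor: 3258.125 × 1.6 = 5213 kcal/day.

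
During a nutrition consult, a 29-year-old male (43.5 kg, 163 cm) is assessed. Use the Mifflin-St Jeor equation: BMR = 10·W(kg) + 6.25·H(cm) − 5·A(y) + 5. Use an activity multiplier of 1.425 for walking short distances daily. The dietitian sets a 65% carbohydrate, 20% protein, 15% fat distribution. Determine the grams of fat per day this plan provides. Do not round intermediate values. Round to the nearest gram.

31 g/day

Mifflin-St Jeor (male): BMR = 10(43.5) + 6.25(163) − 5(29) + 5 = 435 + 1018.75 − 145 + 5 = 1313.75 kcal/day.
TEE = 1313.75 × 1.425 = 1872.0938 kcal/day.
Fat energy = 15% × 1872.0938 = 280.8141 kcal.
Fat = 280.8141 ÷ 9 kcal/g = 31.2016 g.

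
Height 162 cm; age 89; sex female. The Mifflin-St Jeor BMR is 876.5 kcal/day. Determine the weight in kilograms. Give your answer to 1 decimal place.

876.5 = 10·W + 6.25(162) − 5(89) − 161
10·W = 876.5 − 406.5 = 470, so W = 47 kg.

47.0 kg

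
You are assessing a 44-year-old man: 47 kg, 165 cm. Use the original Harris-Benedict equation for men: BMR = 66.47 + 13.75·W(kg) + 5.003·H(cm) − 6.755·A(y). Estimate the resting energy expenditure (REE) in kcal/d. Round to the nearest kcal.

1241 kcal/d

Harris-Benedict: BMR = 66.47 + 13.75(47) + 5.003(165) − 6.755(44) = 1240.995 kcal/day.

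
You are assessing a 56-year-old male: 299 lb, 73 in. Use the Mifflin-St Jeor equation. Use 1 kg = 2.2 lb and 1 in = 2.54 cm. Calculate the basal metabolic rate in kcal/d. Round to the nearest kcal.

Convert to metric: weight = 299 ÷ 2.2 = 135.9091 kg; height = 73 × 2.54 = 185.42 cm.
Mifflin-St Jeor (male): BMR = 10(135.9091) + 6.25(185.42) − 5(56) + 5 = 1359.0909 + 1158.875 − 280 + 5 = 2242.9659 kcal/day.

2243 kcal/d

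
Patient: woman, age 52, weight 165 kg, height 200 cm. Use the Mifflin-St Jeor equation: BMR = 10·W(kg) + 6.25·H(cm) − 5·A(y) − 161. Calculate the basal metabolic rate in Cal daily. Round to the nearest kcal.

Mifflin-St Jeor (female): BMR = 10(165) + 6.25(200) − 5(52) − 161 = 1650 + 1250 − 260 − 161 = 2479 kcal/day.

2479 Cal daily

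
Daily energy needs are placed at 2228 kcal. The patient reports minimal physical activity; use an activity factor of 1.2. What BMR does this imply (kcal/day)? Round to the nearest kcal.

BMR = TEE ÷ activity factor = 2228 ÷ 1.2 = 1856.6667 kcal/day.

1857 kcal/day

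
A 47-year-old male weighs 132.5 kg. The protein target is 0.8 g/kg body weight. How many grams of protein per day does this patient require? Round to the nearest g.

Protein = 0.8 g/kg × 132.5 kg = 106 g/day.

106 g/day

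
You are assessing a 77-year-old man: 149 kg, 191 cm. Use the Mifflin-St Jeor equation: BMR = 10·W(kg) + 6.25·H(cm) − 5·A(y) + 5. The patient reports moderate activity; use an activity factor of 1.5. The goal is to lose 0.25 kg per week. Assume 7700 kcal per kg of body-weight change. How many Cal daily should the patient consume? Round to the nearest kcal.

3181 Cal daily

Mifflin-St Jeor (male): BMR = 10(149) + 6.25(191) − 5(77) + 5 = 1490 + 1193.75 − 385 + 5 = 2303.75 kcal/day.
TEE = 2303.75 × 1.5 = 3455.625 kcal/day.
Required daily deficit = 0.25 × 7700 ÷ 7 = 275 kcal/day.
Target intake = 3455.625 − 275 = 3180.625 kcal/day.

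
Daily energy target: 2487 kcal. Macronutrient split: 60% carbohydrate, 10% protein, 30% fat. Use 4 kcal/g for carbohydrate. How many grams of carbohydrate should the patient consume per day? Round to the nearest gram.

Carbohydrate energy = 60% × 2487 = 1492.2 kcal.
At 4 kcal/g: 1492.2 ÷ 4 = 373.05 g.

373 g/day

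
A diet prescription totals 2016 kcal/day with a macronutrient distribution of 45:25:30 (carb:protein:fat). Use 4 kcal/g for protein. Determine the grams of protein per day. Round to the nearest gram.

Protein energy = 25% × 2016 = 504 kcal.
At 4 kcal/g: 504 ÷ 4 = 126 g.

126 g/day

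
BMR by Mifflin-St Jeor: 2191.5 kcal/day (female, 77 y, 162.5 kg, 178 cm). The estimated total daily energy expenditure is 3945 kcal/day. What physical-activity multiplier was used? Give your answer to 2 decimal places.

Activity factor = TEE ÷ BMR = 3945 ÷ 2191.5 = 1.8.

1.80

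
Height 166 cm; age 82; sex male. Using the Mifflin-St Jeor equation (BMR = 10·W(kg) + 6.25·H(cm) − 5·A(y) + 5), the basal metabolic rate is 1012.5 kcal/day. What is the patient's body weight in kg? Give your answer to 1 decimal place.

38.0 kg

1012.5 = 10·W + 6.25(166) − 5(82) + 5
10·W = 1012.5 − 632.5 = 380, so W = 38 kg.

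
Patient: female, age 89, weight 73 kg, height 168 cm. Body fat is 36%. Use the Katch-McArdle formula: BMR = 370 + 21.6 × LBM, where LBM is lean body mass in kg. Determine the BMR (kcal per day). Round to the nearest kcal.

1379 kcal per day

LBM = 73 × (1 − 0.36) = 46.72 kg. Katch-McArdle: BMR = 370 + 21.6 × 46.72 = 1379.152 kcal/day.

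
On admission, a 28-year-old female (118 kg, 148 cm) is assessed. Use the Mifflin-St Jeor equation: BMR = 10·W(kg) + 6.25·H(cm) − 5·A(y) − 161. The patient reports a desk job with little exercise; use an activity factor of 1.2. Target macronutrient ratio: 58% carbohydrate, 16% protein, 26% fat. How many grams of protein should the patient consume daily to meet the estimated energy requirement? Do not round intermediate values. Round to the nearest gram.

Mifflin-St Jeor (female): BMR = 10(118) + 6.25(148) − 5(28) − 161 = 1180 + 925 − 140 − 161 = 1804 kcal/day.
TEE = 1804 × 1.2 = 2164.8 kcal/day.
Protein energy = 16% × 2164.8 = 346.368 kcal.
Protein = 346.368 ÷ 4 kcal/g = 86.592 g.

87 g/day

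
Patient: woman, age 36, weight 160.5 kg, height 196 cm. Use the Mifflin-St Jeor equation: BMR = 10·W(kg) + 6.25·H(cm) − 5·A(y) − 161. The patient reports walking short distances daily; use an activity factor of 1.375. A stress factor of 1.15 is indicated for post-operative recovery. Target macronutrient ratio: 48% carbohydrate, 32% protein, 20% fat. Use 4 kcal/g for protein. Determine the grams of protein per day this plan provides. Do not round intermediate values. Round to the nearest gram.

Mifflin-St Jeor (female): BMR = 10(160.5) + 6.25(196) − 5(36) − 161 = 1605 + 1225 − 180 − 161 = 2489 kcal/day.
TEE = 2489 × 1.375 = 3422.375 kcal/day.
With stress factor 1.15: 3422.375 × 1.15 = 3935.7313 kcal/day.
Protein energy = 32% × 3935.7313 = 1259.434 kcal.
Protein = 1259.434 ÷ 4 kcal/g = 314.8585 g.

315 g/day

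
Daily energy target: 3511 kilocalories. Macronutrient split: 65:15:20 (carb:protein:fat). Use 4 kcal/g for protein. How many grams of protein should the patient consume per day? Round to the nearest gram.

132 g/day

Protein energy = 15% × 3511 = 526.65 kcal.
At 4 kcal/g: 526.65 ÷ 4 = 131.6625 g.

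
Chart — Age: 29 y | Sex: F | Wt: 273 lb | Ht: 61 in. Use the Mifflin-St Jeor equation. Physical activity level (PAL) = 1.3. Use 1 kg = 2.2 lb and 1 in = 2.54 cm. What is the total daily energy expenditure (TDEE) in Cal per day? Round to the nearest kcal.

2474 Cal per day

Convert to metric: weight = 273 ÷ 2.2 = 124.0909 kg; height = 61 × 2.54 = 154.94 cm.
Mifflin-St Jeor (female): BMR = 10(124.0909) + 6.25(154.94) − 5(29) − 161 = 1240.9091 + 968.375 − 145 − 161 = 1903.2841 kcal/day.
TEE = BMR × activity factor = 1903.2841 × 1.3 = 2474.2693 kcal/day.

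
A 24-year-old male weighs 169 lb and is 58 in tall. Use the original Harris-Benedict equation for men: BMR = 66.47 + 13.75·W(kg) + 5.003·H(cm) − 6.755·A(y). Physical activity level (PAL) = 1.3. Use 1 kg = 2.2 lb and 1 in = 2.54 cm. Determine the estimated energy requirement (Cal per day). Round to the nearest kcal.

2207 Cal per day

Convert to metric: weight = 169 ÷ 2.2 = 76.8182 kg; height = 58 × 2.54 = 147.32 cm.
Harris-Benedict: BMR = 66.47 + 13.75(76.8182) + 5.003(147.32) − 6.755(24) = 1697.642 kcal/day.
TEE = BMR × activity factor = 1697.642 × 1.3 = 2206.9345 kcal/day.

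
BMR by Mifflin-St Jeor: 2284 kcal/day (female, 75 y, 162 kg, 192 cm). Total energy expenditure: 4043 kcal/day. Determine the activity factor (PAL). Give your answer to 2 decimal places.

Activity factor = TEE ÷ BMR = 4043 ÷ 2284 = 1.77.

1.77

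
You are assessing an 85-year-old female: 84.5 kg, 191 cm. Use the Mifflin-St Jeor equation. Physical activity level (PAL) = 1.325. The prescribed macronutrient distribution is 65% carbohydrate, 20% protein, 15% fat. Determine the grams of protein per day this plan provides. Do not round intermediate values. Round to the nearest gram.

96 g/day

Mifflin-St Jeor (female): BMR = 10(84.5) + 6.25(191) − 5(85) − 161 = 845 + 1193.75 − 425 − 161 = 1452.75 kcal/day.
TEE = 1452.75 × 1.325 = 1924.8938 kcal/day.
Protein energy = 20% × 1924.8938 = 384.9788 kcal.
Protein = 384.9788 ÷ 4 kcal/g = 96.2447 g.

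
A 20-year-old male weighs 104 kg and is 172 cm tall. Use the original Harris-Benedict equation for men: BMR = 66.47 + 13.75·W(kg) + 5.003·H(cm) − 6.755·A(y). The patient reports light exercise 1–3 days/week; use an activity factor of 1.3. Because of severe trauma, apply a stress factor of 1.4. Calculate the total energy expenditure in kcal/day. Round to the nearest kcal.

Harris-Benedict: BMR = 66.47 + 13.75(104) + 5.003(172) − 6.755(20) = 2221.886 kcal/day.
TEE = BMR × activity factor = 2221.886 × 1.3 = 2888.4518 kcal/day.
Apply stress factor: 2888.4518 × 1.4 = 4043.8325 kcal/day.

4044 kcal/day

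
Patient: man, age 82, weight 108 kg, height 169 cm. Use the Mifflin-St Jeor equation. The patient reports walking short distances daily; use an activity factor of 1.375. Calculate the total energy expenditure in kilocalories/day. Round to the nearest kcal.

2380 kilocalories/day

Mifflin-St Jeor (male): BMR = 10(108) + 6.25(169) − 5(82) + 5 = 1080 + 1056.25 − 410 + 5 = 1731.25 kcal/day.
TEE = BMR × activity factor = 1731.25 × 1.375 = 2380.4688 kcal/day.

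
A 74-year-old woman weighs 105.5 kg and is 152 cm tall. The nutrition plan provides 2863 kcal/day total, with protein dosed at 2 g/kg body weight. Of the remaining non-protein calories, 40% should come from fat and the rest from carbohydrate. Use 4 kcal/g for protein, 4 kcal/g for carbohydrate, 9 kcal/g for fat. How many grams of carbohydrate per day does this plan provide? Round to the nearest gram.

303 g/day

Protein = 2 × 105.5 = 211 g → 211 × 4 = 844 kcal.
Non-protein calories = 2863 − 844 = 2019 kcal.
Fat: 40% × 2019 = 807.6 kcal; carbohydrate: 1211.4 kcal.
Carbohydrate: 1211.4 kcal ÷ 4 kcal/g = 302.85 g.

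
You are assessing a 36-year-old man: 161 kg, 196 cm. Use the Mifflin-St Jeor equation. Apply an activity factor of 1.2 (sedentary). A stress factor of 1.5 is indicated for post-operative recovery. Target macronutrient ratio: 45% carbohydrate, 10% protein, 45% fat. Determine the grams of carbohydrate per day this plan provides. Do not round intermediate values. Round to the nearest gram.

539 g/day

Mifflin-St Jeor (male): BMR = 10(161) + 6.25(196) − 5(36) + 5 = 1610 + 1225 − 180 + 5 = 2660 kcal/day.
TEE = 2660 × 1.2 = 3192 kcal/day.
With stress factor 1.5: 3192 × 1.5 = 4788 kcal/day.
Carbohydrate energy = 45% × 4788 = 2154.6 kcal.
Carbohydrate = 2154.6 ÷ 4 kcal/g = 538.65 g.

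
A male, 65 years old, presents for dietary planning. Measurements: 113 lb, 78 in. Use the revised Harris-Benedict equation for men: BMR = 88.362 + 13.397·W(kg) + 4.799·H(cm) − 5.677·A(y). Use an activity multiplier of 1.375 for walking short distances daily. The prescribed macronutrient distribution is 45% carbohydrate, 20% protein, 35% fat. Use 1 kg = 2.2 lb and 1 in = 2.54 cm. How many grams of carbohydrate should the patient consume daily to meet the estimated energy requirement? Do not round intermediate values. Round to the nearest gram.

Convert to metric: weight = 113 ÷ 2.2 = 51.3636 kg; height = 78 × 2.54 = 198.12 cm.
Harris-Benedict: BMR = 88.362 + 13.397(51.3636) + 4.799(198.12) − 5.677(65) = 1358.2535 kcal/day.
TEE = 1358.2535 × 1.375 = 1867.5986 kcal/day.
Carbohydrate energy = 45% × 1867.5986 = 840.4194 kcal.
Carbohydrate = 840.4194 ÷ 4 kcal/g = 210.1048 g.

210 g/day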